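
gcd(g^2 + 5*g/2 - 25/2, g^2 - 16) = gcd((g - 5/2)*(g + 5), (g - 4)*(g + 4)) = 1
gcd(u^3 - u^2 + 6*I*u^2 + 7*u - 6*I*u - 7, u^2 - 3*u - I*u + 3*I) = u - I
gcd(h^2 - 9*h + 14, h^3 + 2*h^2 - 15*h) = 1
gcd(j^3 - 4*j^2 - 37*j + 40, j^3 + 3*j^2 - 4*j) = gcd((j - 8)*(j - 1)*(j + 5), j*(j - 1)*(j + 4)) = j - 1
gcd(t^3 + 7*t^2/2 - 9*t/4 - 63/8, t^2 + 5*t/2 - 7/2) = t + 7/2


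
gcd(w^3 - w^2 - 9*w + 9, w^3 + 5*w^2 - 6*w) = w - 1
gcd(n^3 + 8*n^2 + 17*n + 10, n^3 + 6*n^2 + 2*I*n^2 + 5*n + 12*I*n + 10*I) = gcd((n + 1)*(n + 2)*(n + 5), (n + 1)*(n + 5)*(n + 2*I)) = n^2 + 6*n + 5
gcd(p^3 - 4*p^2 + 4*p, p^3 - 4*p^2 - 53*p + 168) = 1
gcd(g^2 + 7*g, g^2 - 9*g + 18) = 1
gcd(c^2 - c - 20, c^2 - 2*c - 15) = c - 5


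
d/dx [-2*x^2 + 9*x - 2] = 9 - 4*x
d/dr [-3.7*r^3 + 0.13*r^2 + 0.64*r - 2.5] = -11.1*r^2 + 0.26*r + 0.64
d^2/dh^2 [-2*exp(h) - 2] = -2*exp(h)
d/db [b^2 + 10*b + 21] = 2*b + 10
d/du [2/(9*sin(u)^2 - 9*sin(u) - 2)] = 18*(1 - 2*sin(u))*cos(u)/(-9*sin(u)^2 + 9*sin(u) + 2)^2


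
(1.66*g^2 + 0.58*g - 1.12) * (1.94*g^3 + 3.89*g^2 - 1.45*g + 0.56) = 3.2204*g^5 + 7.5826*g^4 - 2.3236*g^3 - 4.2682*g^2 + 1.9488*g - 0.6272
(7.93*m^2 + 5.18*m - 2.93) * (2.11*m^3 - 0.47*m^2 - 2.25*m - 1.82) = 16.7323*m^5 + 7.2027*m^4 - 26.4594*m^3 - 24.7105*m^2 - 2.8351*m + 5.3326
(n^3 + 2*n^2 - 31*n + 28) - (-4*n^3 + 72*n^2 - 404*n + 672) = 5*n^3 - 70*n^2 + 373*n - 644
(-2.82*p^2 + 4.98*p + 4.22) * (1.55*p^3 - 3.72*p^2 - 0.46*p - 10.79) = -4.371*p^5 + 18.2094*p^4 - 10.6874*p^3 + 12.4386*p^2 - 55.6754*p - 45.5338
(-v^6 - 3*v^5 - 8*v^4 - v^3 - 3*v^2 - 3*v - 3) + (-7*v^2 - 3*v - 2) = -v^6 - 3*v^5 - 8*v^4 - v^3 - 10*v^2 - 6*v - 5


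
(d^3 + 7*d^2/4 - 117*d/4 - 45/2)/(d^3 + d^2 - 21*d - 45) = (4*d^2 + 27*d + 18)/(4*(d^2 + 6*d + 9))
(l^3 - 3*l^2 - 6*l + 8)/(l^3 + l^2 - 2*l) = (l - 4)/l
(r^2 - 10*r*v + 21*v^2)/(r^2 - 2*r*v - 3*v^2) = (r - 7*v)/(r + v)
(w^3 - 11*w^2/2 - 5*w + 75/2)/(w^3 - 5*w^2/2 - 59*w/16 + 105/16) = 8*(2*w^2 - 5*w - 25)/(16*w^2 + 8*w - 35)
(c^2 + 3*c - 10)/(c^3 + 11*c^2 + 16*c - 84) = (c + 5)/(c^2 + 13*c + 42)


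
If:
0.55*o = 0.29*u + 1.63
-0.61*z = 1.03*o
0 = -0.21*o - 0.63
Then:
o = -3.00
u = -11.31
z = 5.07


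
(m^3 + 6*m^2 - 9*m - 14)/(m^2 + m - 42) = (m^2 - m - 2)/(m - 6)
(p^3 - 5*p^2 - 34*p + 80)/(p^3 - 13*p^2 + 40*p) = (p^2 + 3*p - 10)/(p*(p - 5))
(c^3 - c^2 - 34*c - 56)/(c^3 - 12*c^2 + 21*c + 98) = (c + 4)/(c - 7)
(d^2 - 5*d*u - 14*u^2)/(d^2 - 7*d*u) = (d + 2*u)/d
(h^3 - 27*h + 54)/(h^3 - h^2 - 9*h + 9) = (h^2 + 3*h - 18)/(h^2 + 2*h - 3)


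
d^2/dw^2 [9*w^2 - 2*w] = 18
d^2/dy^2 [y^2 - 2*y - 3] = 2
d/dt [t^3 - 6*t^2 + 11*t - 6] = 3*t^2 - 12*t + 11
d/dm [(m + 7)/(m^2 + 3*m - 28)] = -1/(m^2 - 8*m + 16)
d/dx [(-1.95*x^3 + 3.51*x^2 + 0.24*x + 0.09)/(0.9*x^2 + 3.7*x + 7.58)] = (-1.755*x^4 - 14.43*x^3 - 31.572*x^2 + 53.0496*x + 1.4862)/(0.81*x^4 + 6.66*x^3 + 27.334*x^2 + 56.092*x + 57.4564)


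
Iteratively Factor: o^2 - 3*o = (o - 3)*(o)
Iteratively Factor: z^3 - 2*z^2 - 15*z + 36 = (z - 3)*(z^2 + z - 12) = (z - 3)*(z + 4)*(z - 3)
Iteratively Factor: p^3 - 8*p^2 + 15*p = (p)*(p^2 - 8*p + 15) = p*(p - 5)*(p - 3)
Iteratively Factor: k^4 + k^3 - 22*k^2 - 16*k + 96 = (k - 4)*(k^3 + 5*k^2 - 2*k - 24) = (k - 4)*(k + 4)*(k^2 + k - 6) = (k - 4)*(k + 3)*(k + 4)*(k - 2)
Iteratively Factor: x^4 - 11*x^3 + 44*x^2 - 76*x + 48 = (x - 2)*(x^3 - 9*x^2 + 26*x - 24) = (x - 2)^2*(x^2 - 7*x + 12) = (x - 3)*(x - 2)^2*(x - 4)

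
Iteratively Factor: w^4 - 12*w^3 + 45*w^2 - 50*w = (w)*(w^3 - 12*w^2 + 45*w - 50) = w*(w - 5)*(w^2 - 7*w + 10) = w*(w - 5)^2*(w - 2)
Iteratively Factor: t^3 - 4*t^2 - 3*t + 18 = (t - 3)*(t^2 - t - 6) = (t - 3)*(t + 2)*(t - 3)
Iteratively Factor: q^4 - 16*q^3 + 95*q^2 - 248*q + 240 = (q - 4)*(q^3 - 12*q^2 + 47*q - 60) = (q - 4)*(q - 3)*(q^2 - 9*q + 20) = (q - 5)*(q - 4)*(q - 3)*(q - 4)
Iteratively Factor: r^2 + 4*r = (r + 4)*(r)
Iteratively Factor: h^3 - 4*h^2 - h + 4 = (h - 1)*(h^2 - 3*h - 4) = (h - 1)*(h + 1)*(h - 4)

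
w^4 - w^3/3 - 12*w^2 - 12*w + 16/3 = (w - 4)*(w - 1/3)*(w + 2)^2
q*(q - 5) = q^2 - 5*q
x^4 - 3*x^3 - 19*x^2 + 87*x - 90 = (x - 3)^2*(x - 2)*(x + 5)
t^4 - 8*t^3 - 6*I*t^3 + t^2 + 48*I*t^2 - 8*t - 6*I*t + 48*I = (t - 8)*(t - 6*I)*(t - I)*(t + I)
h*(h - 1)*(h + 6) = h^3 + 5*h^2 - 6*h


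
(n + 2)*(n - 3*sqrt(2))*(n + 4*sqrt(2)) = n^3 + sqrt(2)*n^2 + 2*n^2 - 24*n + 2*sqrt(2)*n - 48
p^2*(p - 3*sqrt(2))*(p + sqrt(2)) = p^4 - 2*sqrt(2)*p^3 - 6*p^2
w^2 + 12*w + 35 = (w + 5)*(w + 7)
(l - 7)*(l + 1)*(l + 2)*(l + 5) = l^4 + l^3 - 39*l^2 - 109*l - 70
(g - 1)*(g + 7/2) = g^2 + 5*g/2 - 7/2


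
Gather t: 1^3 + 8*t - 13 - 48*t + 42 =30 - 40*t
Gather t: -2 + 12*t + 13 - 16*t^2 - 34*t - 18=-16*t^2 - 22*t - 7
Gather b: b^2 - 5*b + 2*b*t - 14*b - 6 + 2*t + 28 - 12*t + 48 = b^2 + b*(2*t - 19) - 10*t + 70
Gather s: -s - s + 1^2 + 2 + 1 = 4 - 2*s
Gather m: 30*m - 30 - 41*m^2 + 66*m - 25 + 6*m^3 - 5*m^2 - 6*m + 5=6*m^3 - 46*m^2 + 90*m - 50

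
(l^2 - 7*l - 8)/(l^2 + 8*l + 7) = (l - 8)/(l + 7)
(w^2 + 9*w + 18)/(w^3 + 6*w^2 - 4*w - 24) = (w + 3)/(w^2 - 4)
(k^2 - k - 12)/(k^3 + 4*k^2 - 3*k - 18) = (k - 4)/(k^2 + k - 6)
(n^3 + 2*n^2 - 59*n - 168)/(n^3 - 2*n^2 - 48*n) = (n^2 + 10*n + 21)/(n*(n + 6))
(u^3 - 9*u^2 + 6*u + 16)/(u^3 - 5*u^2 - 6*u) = (u^2 - 10*u + 16)/(u*(u - 6))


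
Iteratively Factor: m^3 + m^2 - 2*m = (m + 2)*(m^2 - m) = m*(m + 2)*(m - 1)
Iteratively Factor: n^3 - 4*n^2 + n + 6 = (n - 2)*(n^2 - 2*n - 3) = (n - 2)*(n + 1)*(n - 3)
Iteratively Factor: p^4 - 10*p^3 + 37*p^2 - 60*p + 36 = (p - 3)*(p^3 - 7*p^2 + 16*p - 12) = (p - 3)*(p - 2)*(p^2 - 5*p + 6) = (p - 3)^2*(p - 2)*(p - 2)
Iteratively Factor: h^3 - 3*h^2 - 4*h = (h + 1)*(h^2 - 4*h) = (h - 4)*(h + 1)*(h)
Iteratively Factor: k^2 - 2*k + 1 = (k - 1)*(k - 1)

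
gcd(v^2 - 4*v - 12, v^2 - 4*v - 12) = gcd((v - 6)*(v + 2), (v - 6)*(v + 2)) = v^2 - 4*v - 12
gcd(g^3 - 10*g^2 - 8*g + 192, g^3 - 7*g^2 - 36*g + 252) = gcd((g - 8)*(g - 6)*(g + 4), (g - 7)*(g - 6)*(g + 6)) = g - 6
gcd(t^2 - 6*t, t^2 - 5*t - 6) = t - 6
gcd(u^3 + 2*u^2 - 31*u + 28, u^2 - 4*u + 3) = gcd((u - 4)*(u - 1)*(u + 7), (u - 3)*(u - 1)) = u - 1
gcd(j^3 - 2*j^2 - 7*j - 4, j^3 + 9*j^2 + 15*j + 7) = j^2 + 2*j + 1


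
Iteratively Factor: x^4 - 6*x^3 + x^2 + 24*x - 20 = (x - 2)*(x^3 - 4*x^2 - 7*x + 10) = (x - 2)*(x + 2)*(x^2 - 6*x + 5) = (x - 5)*(x - 2)*(x + 2)*(x - 1)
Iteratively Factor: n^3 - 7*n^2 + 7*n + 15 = (n - 3)*(n^2 - 4*n - 5) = (n - 5)*(n - 3)*(n + 1)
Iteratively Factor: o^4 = (o)*(o^3) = o^2*(o^2) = o^3*(o)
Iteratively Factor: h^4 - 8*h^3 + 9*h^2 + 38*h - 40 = (h - 5)*(h^3 - 3*h^2 - 6*h + 8) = (h - 5)*(h - 1)*(h^2 - 2*h - 8) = (h - 5)*(h - 4)*(h - 1)*(h + 2)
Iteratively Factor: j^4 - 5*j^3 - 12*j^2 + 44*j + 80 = (j + 2)*(j^3 - 7*j^2 + 2*j + 40) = (j - 4)*(j + 2)*(j^2 - 3*j - 10) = (j - 4)*(j + 2)^2*(j - 5)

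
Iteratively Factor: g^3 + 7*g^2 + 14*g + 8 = (g + 4)*(g^2 + 3*g + 2) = (g + 2)*(g + 4)*(g + 1)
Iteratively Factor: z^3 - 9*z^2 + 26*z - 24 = (z - 4)*(z^2 - 5*z + 6) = (z - 4)*(z - 3)*(z - 2)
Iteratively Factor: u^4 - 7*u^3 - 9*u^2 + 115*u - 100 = (u - 5)*(u^3 - 2*u^2 - 19*u + 20) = (u - 5)^2*(u^2 + 3*u - 4) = (u - 5)^2*(u + 4)*(u - 1)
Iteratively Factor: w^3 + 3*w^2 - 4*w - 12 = (w + 3)*(w^2 - 4) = (w + 2)*(w + 3)*(w - 2)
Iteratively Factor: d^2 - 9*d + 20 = (d - 5)*(d - 4)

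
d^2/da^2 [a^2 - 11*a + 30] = 2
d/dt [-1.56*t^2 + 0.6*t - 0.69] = 0.6 - 3.12*t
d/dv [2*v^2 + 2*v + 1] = 4*v + 2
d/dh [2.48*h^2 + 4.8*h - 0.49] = 4.96*h + 4.8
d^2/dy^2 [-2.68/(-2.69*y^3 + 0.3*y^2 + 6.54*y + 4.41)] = ((1.608 - 43.2552*y)*(-2.69*y^3 + 0.3*y^2 + 6.54*y + 4.41) - 2.68*(-16.14*y^2 + 1.2*y + 13.08)*(-8.07*y^2 + 0.6*y + 6.54))/(-2.69*y^3 + 0.3*y^2 + 6.54*y + 4.41)^3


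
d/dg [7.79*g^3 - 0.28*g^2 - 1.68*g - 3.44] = 23.37*g^2 - 0.56*g - 1.68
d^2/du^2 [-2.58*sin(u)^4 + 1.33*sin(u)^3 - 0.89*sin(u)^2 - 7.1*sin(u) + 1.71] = 41.28*sin(u)^4 - 11.97*sin(u)^3 - 27.4*sin(u)^2 + 15.08*sin(u) - 1.78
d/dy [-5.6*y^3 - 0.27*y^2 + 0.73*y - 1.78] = -16.8*y^2 - 0.54*y + 0.73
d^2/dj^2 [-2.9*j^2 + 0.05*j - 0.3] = -5.80000000000000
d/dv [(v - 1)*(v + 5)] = 2*v + 4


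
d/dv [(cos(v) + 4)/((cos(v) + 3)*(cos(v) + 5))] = (cos(v)^2 + 8*cos(v) + 17)*sin(v)/((cos(v) + 3)^2*(cos(v) + 5)^2)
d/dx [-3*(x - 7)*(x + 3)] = 12 - 6*x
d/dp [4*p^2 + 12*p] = 8*p + 12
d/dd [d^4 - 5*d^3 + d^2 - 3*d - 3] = 4*d^3 - 15*d^2 + 2*d - 3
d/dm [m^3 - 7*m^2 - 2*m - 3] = 3*m^2 - 14*m - 2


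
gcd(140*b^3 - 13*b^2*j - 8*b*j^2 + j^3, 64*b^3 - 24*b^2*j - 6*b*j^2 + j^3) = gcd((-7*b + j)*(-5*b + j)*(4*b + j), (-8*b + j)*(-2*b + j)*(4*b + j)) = 4*b + j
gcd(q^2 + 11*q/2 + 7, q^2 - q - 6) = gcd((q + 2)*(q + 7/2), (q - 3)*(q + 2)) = q + 2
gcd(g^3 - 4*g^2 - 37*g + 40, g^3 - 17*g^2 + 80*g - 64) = g^2 - 9*g + 8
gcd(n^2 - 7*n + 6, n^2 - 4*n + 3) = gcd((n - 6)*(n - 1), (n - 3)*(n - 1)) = n - 1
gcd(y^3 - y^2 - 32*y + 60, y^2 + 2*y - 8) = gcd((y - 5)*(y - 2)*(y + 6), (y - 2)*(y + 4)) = y - 2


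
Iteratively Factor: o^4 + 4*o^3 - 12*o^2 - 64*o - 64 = (o + 4)*(o^3 - 12*o - 16) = (o - 4)*(o + 4)*(o^2 + 4*o + 4) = (o - 4)*(o + 2)*(o + 4)*(o + 2)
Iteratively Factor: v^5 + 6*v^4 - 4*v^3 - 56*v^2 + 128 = (v + 4)*(v^4 + 2*v^3 - 12*v^2 - 8*v + 32) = (v + 2)*(v + 4)*(v^3 - 12*v + 16) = (v - 2)*(v + 2)*(v + 4)*(v^2 + 2*v - 8) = (v - 2)*(v + 2)*(v + 4)^2*(v - 2)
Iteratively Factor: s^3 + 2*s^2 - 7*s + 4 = (s + 4)*(s^2 - 2*s + 1) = (s - 1)*(s + 4)*(s - 1)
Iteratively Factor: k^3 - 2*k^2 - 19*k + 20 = (k - 1)*(k^2 - k - 20) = (k - 1)*(k + 4)*(k - 5)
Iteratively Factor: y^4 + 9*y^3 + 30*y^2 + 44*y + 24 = (y + 2)*(y^3 + 7*y^2 + 16*y + 12) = (y + 2)*(y + 3)*(y^2 + 4*y + 4) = (y + 2)^2*(y + 3)*(y + 2)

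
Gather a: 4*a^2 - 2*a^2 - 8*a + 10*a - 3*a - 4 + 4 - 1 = 2*a^2 - a - 1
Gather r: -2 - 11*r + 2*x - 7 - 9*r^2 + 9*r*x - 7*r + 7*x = -9*r^2 + r*(9*x - 18) + 9*x - 9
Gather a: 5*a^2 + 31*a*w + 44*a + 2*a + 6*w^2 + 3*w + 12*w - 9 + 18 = 5*a^2 + a*(31*w + 46) + 6*w^2 + 15*w + 9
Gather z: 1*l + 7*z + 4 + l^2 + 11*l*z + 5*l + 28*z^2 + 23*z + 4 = l^2 + 6*l + 28*z^2 + z*(11*l + 30) + 8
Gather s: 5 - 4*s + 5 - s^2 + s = -s^2 - 3*s + 10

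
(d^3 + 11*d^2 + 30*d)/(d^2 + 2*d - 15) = d*(d + 6)/(d - 3)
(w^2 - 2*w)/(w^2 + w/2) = 2*(w - 2)/(2*w + 1)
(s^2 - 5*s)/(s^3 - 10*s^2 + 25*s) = 1/(s - 5)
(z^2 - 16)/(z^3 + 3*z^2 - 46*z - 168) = (z - 4)/(z^2 - z - 42)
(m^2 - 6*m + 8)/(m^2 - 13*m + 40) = (m^2 - 6*m + 8)/(m^2 - 13*m + 40)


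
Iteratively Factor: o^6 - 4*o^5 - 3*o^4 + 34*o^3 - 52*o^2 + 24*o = (o - 1)*(o^5 - 3*o^4 - 6*o^3 + 28*o^2 - 24*o) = (o - 2)*(o - 1)*(o^4 - o^3 - 8*o^2 + 12*o) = (o - 2)*(o - 1)*(o + 3)*(o^3 - 4*o^2 + 4*o) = (o - 2)^2*(o - 1)*(o + 3)*(o^2 - 2*o) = o*(o - 2)^2*(o - 1)*(o + 3)*(o - 2)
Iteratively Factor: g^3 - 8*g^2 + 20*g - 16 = (g - 2)*(g^2 - 6*g + 8) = (g - 4)*(g - 2)*(g - 2)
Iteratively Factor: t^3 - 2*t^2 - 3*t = (t - 3)*(t^2 + t) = (t - 3)*(t + 1)*(t)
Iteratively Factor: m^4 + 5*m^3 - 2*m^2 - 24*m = (m + 3)*(m^3 + 2*m^2 - 8*m) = m*(m + 3)*(m^2 + 2*m - 8) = m*(m + 3)*(m + 4)*(m - 2)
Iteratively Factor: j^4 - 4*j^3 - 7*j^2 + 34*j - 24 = (j + 3)*(j^3 - 7*j^2 + 14*j - 8) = (j - 2)*(j + 3)*(j^2 - 5*j + 4) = (j - 4)*(j - 2)*(j + 3)*(j - 1)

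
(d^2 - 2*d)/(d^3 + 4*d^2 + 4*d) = (d - 2)/(d^2 + 4*d + 4)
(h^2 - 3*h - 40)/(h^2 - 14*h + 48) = (h + 5)/(h - 6)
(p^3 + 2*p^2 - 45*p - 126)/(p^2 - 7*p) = p + 9 + 18/p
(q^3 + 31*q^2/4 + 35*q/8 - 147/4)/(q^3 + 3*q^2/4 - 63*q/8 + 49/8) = (q + 6)/(q - 1)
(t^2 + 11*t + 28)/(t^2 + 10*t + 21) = (t + 4)/(t + 3)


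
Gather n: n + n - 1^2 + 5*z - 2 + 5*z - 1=2*n + 10*z - 4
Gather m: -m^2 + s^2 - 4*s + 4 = -m^2 + s^2 - 4*s + 4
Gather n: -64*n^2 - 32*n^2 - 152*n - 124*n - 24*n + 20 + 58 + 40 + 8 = -96*n^2 - 300*n + 126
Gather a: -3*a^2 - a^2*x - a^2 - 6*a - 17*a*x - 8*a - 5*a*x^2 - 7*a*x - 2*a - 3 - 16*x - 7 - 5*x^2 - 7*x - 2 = a^2*(-x - 4) + a*(-5*x^2 - 24*x - 16) - 5*x^2 - 23*x - 12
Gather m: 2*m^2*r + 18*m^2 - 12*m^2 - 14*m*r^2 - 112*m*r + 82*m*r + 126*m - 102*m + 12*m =m^2*(2*r + 6) + m*(-14*r^2 - 30*r + 36)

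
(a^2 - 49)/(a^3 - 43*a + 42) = (a - 7)/(a^2 - 7*a + 6)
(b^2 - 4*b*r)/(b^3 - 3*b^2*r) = (b - 4*r)/(b*(b - 3*r))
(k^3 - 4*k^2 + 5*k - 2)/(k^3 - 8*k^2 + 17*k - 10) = (k - 1)/(k - 5)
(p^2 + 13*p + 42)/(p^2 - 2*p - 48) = (p + 7)/(p - 8)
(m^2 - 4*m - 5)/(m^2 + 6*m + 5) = (m - 5)/(m + 5)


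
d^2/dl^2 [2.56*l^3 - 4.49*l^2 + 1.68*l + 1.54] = 15.36*l - 8.98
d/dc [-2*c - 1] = -2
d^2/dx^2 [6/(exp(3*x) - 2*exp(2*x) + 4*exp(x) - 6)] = 6*((-9*exp(2*x) + 8*exp(x) - 4)*(exp(3*x) - 2*exp(2*x) + 4*exp(x) - 6) + 2*(3*exp(2*x) - 4*exp(x) + 4)^2*exp(x))*exp(x)/(exp(3*x) - 2*exp(2*x) + 4*exp(x) - 6)^3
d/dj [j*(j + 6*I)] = 2*j + 6*I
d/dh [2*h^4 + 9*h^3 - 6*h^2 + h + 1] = 8*h^3 + 27*h^2 - 12*h + 1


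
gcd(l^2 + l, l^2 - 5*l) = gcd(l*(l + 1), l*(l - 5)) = l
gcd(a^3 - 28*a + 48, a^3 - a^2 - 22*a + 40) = a^2 - 6*a + 8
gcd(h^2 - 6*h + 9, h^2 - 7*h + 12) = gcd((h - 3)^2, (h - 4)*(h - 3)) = h - 3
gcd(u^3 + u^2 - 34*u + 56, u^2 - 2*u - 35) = 1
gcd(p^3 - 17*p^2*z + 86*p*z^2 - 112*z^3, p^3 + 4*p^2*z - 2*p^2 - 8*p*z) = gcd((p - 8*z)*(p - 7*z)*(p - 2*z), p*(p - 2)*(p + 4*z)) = 1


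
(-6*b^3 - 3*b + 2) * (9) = -54*b^3 - 27*b + 18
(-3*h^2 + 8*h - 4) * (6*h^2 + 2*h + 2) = -18*h^4 + 42*h^3 - 14*h^2 + 8*h - 8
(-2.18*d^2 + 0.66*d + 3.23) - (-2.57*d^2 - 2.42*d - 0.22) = 0.39*d^2 + 3.08*d + 3.45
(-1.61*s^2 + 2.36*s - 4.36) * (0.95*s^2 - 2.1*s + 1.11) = -1.5295*s^4 + 5.623*s^3 - 10.8851*s^2 + 11.7756*s - 4.8396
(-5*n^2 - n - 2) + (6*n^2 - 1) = n^2 - n - 3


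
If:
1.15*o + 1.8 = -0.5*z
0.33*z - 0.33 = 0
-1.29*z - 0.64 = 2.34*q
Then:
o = -2.00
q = -0.82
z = 1.00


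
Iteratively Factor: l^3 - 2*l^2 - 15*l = (l)*(l^2 - 2*l - 15) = l*(l + 3)*(l - 5)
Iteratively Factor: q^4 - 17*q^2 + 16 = (q + 4)*(q^3 - 4*q^2 - q + 4) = (q + 1)*(q + 4)*(q^2 - 5*q + 4) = (q - 1)*(q + 1)*(q + 4)*(q - 4)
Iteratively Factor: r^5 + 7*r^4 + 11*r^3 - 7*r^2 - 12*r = (r + 1)*(r^4 + 6*r^3 + 5*r^2 - 12*r) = r*(r + 1)*(r^3 + 6*r^2 + 5*r - 12) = r*(r + 1)*(r + 3)*(r^2 + 3*r - 4) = r*(r + 1)*(r + 3)*(r + 4)*(r - 1)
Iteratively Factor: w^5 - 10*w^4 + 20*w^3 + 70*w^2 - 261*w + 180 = (w - 4)*(w^4 - 6*w^3 - 4*w^2 + 54*w - 45) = (w - 4)*(w - 1)*(w^3 - 5*w^2 - 9*w + 45) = (w - 5)*(w - 4)*(w - 1)*(w^2 - 9) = (w - 5)*(w - 4)*(w - 3)*(w - 1)*(w + 3)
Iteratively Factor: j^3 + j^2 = (j)*(j^2 + j) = j^2*(j + 1)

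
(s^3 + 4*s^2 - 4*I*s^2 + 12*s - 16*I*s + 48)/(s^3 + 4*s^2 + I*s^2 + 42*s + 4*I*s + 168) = (s + 2*I)/(s + 7*I)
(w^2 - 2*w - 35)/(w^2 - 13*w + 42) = (w + 5)/(w - 6)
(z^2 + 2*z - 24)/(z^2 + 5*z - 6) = (z - 4)/(z - 1)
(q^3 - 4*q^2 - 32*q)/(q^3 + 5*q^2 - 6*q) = (q^2 - 4*q - 32)/(q^2 + 5*q - 6)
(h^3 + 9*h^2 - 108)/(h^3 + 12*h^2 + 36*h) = (h - 3)/h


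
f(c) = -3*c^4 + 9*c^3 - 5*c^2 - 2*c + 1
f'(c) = -12*c^3 + 27*c^2 - 10*c - 2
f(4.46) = -495.96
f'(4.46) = -574.13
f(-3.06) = -560.60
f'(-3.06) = 625.25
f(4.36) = -440.93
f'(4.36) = -526.92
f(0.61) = -0.45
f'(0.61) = -0.78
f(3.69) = -178.46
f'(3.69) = -274.19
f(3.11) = -63.51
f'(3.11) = -132.92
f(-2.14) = -168.74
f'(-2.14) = 260.65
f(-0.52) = -0.80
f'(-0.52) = 12.19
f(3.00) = -50.00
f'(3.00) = -113.00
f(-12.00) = -78455.00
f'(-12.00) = 24742.00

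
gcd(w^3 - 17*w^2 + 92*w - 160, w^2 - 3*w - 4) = w - 4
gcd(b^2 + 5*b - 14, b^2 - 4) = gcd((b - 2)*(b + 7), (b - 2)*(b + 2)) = b - 2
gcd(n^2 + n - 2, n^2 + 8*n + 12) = n + 2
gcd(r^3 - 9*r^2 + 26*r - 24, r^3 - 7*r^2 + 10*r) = r - 2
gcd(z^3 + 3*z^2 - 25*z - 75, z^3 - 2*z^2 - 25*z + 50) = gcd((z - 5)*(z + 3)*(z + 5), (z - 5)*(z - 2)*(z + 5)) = z^2 - 25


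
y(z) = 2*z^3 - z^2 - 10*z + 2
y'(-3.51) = 70.94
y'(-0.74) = -5.23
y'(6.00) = 194.00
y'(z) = 6*z^2 - 2*z - 10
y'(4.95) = 127.12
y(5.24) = 209.90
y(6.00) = 338.00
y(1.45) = -8.51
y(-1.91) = 3.52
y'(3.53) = 57.71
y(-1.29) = 8.94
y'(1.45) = -0.28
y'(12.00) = 830.00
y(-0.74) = 8.04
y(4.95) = 170.57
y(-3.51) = -61.71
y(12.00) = 3194.00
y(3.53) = 42.21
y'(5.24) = 144.27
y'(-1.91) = 15.71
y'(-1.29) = 2.56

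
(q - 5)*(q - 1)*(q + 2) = q^3 - 4*q^2 - 7*q + 10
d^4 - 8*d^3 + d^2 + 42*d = d*(d - 7)*(d - 3)*(d + 2)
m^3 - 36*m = m*(m - 6)*(m + 6)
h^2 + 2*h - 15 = (h - 3)*(h + 5)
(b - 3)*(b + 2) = b^2 - b - 6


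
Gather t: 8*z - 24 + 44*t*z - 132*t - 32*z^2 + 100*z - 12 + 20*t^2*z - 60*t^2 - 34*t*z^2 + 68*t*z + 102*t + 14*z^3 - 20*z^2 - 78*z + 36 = t^2*(20*z - 60) + t*(-34*z^2 + 112*z - 30) + 14*z^3 - 52*z^2 + 30*z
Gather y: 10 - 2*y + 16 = 26 - 2*y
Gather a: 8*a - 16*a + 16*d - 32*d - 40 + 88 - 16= -8*a - 16*d + 32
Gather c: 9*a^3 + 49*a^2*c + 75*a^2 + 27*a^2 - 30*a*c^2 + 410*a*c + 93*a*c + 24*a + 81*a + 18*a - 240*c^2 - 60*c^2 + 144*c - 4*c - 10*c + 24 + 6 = 9*a^3 + 102*a^2 + 123*a + c^2*(-30*a - 300) + c*(49*a^2 + 503*a + 130) + 30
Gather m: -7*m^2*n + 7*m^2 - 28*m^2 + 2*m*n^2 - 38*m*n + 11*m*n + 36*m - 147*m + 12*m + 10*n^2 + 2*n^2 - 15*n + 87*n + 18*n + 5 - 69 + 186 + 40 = m^2*(-7*n - 21) + m*(2*n^2 - 27*n - 99) + 12*n^2 + 90*n + 162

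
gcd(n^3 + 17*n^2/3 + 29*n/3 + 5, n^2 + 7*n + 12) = n + 3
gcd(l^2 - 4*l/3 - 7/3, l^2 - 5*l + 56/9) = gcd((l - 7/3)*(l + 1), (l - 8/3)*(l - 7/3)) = l - 7/3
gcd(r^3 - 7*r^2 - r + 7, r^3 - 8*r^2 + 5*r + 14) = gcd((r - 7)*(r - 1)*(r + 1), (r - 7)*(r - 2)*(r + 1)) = r^2 - 6*r - 7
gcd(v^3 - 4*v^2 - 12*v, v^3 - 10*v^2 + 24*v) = v^2 - 6*v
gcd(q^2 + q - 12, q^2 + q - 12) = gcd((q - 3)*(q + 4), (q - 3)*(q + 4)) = q^2 + q - 12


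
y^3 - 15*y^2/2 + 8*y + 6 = (y - 6)*(y - 2)*(y + 1/2)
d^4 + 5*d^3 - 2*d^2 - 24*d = d*(d - 2)*(d + 3)*(d + 4)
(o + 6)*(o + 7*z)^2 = o^3 + 14*o^2*z + 6*o^2 + 49*o*z^2 + 84*o*z + 294*z^2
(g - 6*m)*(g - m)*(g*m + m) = g^3*m - 7*g^2*m^2 + g^2*m + 6*g*m^3 - 7*g*m^2 + 6*m^3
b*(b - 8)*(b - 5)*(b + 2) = b^4 - 11*b^3 + 14*b^2 + 80*b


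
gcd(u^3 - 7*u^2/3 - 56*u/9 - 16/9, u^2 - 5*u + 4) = u - 4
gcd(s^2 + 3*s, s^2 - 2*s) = s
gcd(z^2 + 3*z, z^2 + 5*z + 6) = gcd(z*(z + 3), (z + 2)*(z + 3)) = z + 3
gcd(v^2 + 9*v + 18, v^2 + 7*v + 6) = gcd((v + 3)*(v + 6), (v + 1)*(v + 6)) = v + 6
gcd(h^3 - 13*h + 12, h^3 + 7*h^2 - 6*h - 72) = h^2 + h - 12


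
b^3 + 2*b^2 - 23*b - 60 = (b - 5)*(b + 3)*(b + 4)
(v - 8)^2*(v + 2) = v^3 - 14*v^2 + 32*v + 128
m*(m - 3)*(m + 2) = m^3 - m^2 - 6*m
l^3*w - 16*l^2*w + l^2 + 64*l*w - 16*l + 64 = (l - 8)^2*(l*w + 1)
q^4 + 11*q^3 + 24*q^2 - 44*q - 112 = (q - 2)*(q + 2)*(q + 4)*(q + 7)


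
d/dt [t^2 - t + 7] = 2*t - 1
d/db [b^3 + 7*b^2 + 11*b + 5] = 3*b^2 + 14*b + 11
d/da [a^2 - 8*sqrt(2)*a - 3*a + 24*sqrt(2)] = 2*a - 8*sqrt(2) - 3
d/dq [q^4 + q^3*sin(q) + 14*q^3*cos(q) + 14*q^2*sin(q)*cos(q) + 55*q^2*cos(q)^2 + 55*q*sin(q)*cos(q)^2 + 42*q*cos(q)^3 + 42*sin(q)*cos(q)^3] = -14*q^3*sin(q) + q^3*cos(q) + 4*q^3 + 3*q^2*sin(q) - 55*q^2*sin(2*q) + 42*q^2*cos(q) + 14*q^2*cos(2*q) - 63*q*sin(q)/2 + 14*q*sin(2*q) - 63*q*sin(3*q)/2 + 55*q*cos(q)/4 + 55*q*cos(2*q) + 165*q*cos(3*q)/4 + 55*q + 55*sin(q)/4 + 55*sin(3*q)/4 + 63*cos(q)/2 + 42*cos(2*q)^2 + 21*cos(2*q) + 21*cos(3*q)/2 - 21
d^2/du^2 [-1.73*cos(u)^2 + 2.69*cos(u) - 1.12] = -2.69*cos(u) + 3.46*cos(2*u)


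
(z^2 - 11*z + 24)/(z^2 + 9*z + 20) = (z^2 - 11*z + 24)/(z^2 + 9*z + 20)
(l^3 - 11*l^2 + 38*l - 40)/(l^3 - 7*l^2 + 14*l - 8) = (l - 5)/(l - 1)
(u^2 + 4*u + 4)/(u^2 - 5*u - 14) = (u + 2)/(u - 7)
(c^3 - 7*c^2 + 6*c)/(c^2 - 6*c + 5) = c*(c - 6)/(c - 5)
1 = 1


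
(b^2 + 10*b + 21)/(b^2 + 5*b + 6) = (b + 7)/(b + 2)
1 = 1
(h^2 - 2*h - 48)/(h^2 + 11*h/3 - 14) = 3*(h - 8)/(3*h - 7)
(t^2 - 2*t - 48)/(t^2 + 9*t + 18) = (t - 8)/(t + 3)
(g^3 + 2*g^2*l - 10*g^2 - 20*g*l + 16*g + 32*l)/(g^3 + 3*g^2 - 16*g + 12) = (g^2 + 2*g*l - 8*g - 16*l)/(g^2 + 5*g - 6)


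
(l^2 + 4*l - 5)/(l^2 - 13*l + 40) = (l^2 + 4*l - 5)/(l^2 - 13*l + 40)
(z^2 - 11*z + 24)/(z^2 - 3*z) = (z - 8)/z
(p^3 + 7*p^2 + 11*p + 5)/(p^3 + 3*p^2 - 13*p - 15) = (p + 1)/(p - 3)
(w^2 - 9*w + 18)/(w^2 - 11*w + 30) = (w - 3)/(w - 5)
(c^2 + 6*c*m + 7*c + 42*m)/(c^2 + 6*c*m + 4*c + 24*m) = (c + 7)/(c + 4)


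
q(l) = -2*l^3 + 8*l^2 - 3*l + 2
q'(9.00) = -345.00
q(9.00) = -835.00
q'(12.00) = -675.00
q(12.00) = -2338.00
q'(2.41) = 0.71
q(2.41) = 13.24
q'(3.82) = -29.43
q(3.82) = -4.21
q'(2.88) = -6.69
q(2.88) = 11.94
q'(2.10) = 4.14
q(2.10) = 12.46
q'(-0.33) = -8.93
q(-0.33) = 3.93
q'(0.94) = 6.74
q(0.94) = 4.59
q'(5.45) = -94.02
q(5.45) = -100.49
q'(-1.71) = -47.90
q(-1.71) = 40.52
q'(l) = -6*l^2 + 16*l - 3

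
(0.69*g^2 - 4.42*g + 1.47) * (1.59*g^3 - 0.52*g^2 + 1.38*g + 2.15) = 1.0971*g^5 - 7.3866*g^4 + 5.5879*g^3 - 5.3805*g^2 - 7.4744*g + 3.1605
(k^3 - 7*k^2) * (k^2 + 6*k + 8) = k^5 - k^4 - 34*k^3 - 56*k^2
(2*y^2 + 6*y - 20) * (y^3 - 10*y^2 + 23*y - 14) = 2*y^5 - 14*y^4 - 34*y^3 + 310*y^2 - 544*y + 280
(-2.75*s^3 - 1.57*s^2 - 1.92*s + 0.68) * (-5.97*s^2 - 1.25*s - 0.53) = 16.4175*s^5 + 12.8104*s^4 + 14.8824*s^3 - 0.827500000000001*s^2 + 0.1676*s - 0.3604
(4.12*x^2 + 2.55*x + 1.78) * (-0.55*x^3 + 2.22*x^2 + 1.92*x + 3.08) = -2.266*x^5 + 7.7439*x^4 + 12.5924*x^3 + 21.5372*x^2 + 11.2716*x + 5.4824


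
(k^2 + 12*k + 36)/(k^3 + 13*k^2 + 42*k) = (k + 6)/(k*(k + 7))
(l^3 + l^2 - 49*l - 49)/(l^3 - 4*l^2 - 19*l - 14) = (l + 7)/(l + 2)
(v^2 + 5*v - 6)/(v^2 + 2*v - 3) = (v + 6)/(v + 3)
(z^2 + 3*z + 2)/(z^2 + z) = (z + 2)/z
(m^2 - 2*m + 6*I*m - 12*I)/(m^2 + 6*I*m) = (m - 2)/m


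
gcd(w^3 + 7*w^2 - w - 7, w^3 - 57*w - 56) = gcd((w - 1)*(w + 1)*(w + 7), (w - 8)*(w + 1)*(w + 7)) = w^2 + 8*w + 7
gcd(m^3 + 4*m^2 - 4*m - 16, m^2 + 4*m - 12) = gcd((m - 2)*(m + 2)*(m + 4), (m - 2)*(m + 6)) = m - 2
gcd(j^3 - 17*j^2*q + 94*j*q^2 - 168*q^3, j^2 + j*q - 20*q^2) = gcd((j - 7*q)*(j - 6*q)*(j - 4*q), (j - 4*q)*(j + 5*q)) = -j + 4*q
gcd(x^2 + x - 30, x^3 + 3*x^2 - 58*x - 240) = x + 6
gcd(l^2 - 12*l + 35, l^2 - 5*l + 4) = 1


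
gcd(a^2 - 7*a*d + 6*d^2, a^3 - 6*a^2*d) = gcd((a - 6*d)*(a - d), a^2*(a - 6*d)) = a - 6*d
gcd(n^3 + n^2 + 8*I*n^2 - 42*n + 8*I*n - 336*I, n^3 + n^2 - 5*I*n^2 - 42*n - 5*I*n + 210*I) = n^2 + n - 42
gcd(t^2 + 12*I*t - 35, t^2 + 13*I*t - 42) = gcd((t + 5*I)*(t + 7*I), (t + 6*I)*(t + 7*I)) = t + 7*I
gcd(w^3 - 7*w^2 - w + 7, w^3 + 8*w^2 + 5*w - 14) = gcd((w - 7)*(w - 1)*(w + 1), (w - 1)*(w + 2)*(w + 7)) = w - 1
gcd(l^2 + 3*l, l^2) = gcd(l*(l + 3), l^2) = l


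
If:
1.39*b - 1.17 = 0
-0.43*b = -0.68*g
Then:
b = 0.84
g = 0.53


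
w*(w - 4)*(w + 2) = w^3 - 2*w^2 - 8*w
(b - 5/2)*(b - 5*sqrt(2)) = b^2 - 5*sqrt(2)*b - 5*b/2 + 25*sqrt(2)/2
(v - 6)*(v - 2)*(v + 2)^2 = v^4 - 4*v^3 - 16*v^2 + 16*v + 48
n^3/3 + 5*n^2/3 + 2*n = n*(n/3 + 1)*(n + 2)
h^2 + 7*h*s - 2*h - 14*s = (h - 2)*(h + 7*s)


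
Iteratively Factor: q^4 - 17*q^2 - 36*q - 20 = (q - 5)*(q^3 + 5*q^2 + 8*q + 4) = (q - 5)*(q + 2)*(q^2 + 3*q + 2) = (q - 5)*(q + 2)^2*(q + 1)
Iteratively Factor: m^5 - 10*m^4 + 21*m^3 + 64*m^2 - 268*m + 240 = (m - 5)*(m^4 - 5*m^3 - 4*m^2 + 44*m - 48) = (m - 5)*(m - 2)*(m^3 - 3*m^2 - 10*m + 24) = (m - 5)*(m - 2)^2*(m^2 - m - 12) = (m - 5)*(m - 4)*(m - 2)^2*(m + 3)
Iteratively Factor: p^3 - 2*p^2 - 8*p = (p + 2)*(p^2 - 4*p) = (p - 4)*(p + 2)*(p)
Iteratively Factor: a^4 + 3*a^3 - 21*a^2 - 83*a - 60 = (a + 1)*(a^3 + 2*a^2 - 23*a - 60) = (a + 1)*(a + 3)*(a^2 - a - 20) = (a + 1)*(a + 3)*(a + 4)*(a - 5)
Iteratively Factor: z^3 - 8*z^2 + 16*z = (z - 4)*(z^2 - 4*z) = (z - 4)^2*(z)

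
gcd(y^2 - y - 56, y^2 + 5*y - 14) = y + 7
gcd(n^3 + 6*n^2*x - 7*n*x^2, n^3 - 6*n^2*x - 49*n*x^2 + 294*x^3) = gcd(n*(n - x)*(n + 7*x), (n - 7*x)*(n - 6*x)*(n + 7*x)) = n + 7*x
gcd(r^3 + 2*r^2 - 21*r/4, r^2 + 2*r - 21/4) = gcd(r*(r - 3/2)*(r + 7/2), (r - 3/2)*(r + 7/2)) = r^2 + 2*r - 21/4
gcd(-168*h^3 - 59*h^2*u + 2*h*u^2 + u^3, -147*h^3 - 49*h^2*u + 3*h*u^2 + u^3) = 21*h^2 + 10*h*u + u^2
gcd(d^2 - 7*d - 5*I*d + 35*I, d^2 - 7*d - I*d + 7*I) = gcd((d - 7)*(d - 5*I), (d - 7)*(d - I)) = d - 7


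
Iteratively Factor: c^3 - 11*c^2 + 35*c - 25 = (c - 1)*(c^2 - 10*c + 25) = (c - 5)*(c - 1)*(c - 5)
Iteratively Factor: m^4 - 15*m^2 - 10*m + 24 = (m + 2)*(m^3 - 2*m^2 - 11*m + 12) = (m + 2)*(m + 3)*(m^2 - 5*m + 4) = (m - 4)*(m + 2)*(m + 3)*(m - 1)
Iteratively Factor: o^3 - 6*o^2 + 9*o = (o - 3)*(o^2 - 3*o) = (o - 3)^2*(o)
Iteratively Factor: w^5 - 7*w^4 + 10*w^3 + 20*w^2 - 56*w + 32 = (w - 2)*(w^4 - 5*w^3 + 20*w - 16) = (w - 2)*(w + 2)*(w^3 - 7*w^2 + 14*w - 8) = (w - 2)*(w - 1)*(w + 2)*(w^2 - 6*w + 8) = (w - 2)^2*(w - 1)*(w + 2)*(w - 4)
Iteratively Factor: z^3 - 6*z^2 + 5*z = (z - 5)*(z^2 - z) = z*(z - 5)*(z - 1)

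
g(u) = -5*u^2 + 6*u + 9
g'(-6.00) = 66.00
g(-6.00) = -207.00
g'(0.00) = 6.00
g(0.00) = 9.00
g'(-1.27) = 18.70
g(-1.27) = -6.68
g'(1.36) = -7.60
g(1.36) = 7.91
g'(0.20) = 4.00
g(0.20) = 10.00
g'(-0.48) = 10.80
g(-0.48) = 4.97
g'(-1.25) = 18.50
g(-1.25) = -6.31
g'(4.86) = -42.60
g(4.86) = -79.94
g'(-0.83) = 14.30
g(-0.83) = 0.58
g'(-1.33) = 19.30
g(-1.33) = -7.82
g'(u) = 6 - 10*u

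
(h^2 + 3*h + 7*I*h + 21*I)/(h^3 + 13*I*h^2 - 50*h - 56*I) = (h + 3)/(h^2 + 6*I*h - 8)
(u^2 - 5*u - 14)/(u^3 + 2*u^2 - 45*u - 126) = (u + 2)/(u^2 + 9*u + 18)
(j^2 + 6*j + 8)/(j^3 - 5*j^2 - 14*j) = (j + 4)/(j*(j - 7))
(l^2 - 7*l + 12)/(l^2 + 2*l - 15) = (l - 4)/(l + 5)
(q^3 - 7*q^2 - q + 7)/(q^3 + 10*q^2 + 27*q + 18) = (q^2 - 8*q + 7)/(q^2 + 9*q + 18)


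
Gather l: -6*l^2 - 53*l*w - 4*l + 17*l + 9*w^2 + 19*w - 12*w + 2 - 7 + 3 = -6*l^2 + l*(13 - 53*w) + 9*w^2 + 7*w - 2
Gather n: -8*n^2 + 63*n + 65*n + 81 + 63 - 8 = -8*n^2 + 128*n + 136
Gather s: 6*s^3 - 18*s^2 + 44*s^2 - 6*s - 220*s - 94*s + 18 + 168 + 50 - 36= 6*s^3 + 26*s^2 - 320*s + 200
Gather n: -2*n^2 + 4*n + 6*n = -2*n^2 + 10*n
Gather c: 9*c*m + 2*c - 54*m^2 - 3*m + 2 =c*(9*m + 2) - 54*m^2 - 3*m + 2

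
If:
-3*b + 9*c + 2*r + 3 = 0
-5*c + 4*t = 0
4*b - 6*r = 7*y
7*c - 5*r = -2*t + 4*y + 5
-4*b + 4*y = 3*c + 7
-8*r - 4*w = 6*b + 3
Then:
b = 1/27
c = 133/783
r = -1153/522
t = 665/3132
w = 419/116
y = 1499/783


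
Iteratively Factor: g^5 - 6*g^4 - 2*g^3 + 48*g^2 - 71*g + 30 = (g - 1)*(g^4 - 5*g^3 - 7*g^2 + 41*g - 30) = (g - 5)*(g - 1)*(g^3 - 7*g + 6) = (g - 5)*(g - 2)*(g - 1)*(g^2 + 2*g - 3) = (g - 5)*(g - 2)*(g - 1)*(g + 3)*(g - 1)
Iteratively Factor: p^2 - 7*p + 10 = (p - 2)*(p - 5)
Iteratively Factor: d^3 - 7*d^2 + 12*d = (d - 4)*(d^2 - 3*d) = (d - 4)*(d - 3)*(d)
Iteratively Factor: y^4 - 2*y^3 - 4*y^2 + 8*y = (y - 2)*(y^3 - 4*y) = y*(y - 2)*(y^2 - 4) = y*(y - 2)^2*(y + 2)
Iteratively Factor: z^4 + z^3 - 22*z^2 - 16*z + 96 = (z + 4)*(z^3 - 3*z^2 - 10*z + 24) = (z - 4)*(z + 4)*(z^2 + z - 6) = (z - 4)*(z + 3)*(z + 4)*(z - 2)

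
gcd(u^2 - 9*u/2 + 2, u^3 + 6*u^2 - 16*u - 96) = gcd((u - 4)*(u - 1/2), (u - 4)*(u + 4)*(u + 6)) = u - 4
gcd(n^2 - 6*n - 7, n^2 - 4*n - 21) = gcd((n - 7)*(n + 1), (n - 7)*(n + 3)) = n - 7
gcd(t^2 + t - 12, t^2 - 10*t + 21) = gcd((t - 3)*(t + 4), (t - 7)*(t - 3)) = t - 3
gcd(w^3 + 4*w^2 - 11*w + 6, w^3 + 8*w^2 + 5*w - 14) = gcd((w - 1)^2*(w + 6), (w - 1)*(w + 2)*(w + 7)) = w - 1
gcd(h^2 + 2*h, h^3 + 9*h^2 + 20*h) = h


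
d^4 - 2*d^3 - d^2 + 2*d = d*(d - 2)*(d - 1)*(d + 1)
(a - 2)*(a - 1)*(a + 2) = a^3 - a^2 - 4*a + 4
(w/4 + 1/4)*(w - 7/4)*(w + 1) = w^3/4 + w^2/16 - 5*w/8 - 7/16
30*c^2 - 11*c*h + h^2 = (-6*c + h)*(-5*c + h)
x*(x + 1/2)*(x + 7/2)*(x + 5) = x^4 + 9*x^3 + 87*x^2/4 + 35*x/4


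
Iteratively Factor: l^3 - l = (l + 1)*(l^2 - l) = l*(l + 1)*(l - 1)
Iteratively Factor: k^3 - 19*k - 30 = (k + 2)*(k^2 - 2*k - 15) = (k - 5)*(k + 2)*(k + 3)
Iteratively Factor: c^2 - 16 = (c + 4)*(c - 4)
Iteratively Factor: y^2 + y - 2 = (y - 1)*(y + 2)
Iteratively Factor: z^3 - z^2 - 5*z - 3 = (z + 1)*(z^2 - 2*z - 3) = (z + 1)^2*(z - 3)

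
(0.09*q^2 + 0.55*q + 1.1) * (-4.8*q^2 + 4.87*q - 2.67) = -0.432*q^4 - 2.2017*q^3 - 2.8418*q^2 + 3.8885*q - 2.937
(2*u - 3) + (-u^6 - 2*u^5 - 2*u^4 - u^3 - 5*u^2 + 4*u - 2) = -u^6 - 2*u^5 - 2*u^4 - u^3 - 5*u^2 + 6*u - 5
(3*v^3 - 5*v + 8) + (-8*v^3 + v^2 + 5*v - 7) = -5*v^3 + v^2 + 1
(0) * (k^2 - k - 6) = 0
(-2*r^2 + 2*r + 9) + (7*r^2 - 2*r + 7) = 5*r^2 + 16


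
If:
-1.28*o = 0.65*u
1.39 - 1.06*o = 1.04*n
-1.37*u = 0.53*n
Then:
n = 1.11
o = 0.22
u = -0.43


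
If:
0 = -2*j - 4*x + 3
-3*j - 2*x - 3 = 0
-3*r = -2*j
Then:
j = -9/4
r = -3/2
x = 15/8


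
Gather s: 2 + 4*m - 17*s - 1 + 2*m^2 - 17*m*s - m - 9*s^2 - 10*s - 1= 2*m^2 + 3*m - 9*s^2 + s*(-17*m - 27)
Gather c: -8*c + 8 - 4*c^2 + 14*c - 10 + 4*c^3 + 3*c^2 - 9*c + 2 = 4*c^3 - c^2 - 3*c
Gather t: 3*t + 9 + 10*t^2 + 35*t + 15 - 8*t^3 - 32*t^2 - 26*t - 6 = -8*t^3 - 22*t^2 + 12*t + 18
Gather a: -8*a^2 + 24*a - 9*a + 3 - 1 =-8*a^2 + 15*a + 2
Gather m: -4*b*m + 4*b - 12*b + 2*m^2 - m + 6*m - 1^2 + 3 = -8*b + 2*m^2 + m*(5 - 4*b) + 2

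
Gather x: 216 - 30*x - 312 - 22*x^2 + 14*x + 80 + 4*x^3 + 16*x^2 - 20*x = 4*x^3 - 6*x^2 - 36*x - 16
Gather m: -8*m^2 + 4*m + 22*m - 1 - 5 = -8*m^2 + 26*m - 6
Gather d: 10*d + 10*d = 20*d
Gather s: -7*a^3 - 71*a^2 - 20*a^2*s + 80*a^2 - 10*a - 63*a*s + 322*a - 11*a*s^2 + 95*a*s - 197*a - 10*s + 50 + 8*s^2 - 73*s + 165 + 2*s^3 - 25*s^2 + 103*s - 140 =-7*a^3 + 9*a^2 + 115*a + 2*s^3 + s^2*(-11*a - 17) + s*(-20*a^2 + 32*a + 20) + 75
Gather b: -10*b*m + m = -10*b*m + m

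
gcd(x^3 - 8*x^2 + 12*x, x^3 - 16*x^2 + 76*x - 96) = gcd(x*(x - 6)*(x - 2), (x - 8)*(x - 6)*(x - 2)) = x^2 - 8*x + 12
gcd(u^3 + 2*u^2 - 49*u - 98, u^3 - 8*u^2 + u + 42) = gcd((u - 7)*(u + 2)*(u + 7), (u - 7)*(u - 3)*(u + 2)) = u^2 - 5*u - 14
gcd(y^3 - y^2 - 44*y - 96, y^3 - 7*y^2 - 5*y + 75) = y + 3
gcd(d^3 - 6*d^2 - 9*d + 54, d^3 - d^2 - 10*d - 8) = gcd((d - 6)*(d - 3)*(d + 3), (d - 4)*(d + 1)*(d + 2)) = 1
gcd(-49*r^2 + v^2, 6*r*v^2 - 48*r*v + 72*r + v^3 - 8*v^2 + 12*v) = 1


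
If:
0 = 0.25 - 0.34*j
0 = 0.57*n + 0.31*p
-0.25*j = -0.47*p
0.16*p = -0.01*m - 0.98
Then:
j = 0.74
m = -104.26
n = -0.21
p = 0.39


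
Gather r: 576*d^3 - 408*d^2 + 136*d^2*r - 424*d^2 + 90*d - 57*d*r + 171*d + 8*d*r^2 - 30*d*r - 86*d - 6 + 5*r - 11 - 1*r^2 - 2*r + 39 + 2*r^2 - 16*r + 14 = 576*d^3 - 832*d^2 + 175*d + r^2*(8*d + 1) + r*(136*d^2 - 87*d - 13) + 36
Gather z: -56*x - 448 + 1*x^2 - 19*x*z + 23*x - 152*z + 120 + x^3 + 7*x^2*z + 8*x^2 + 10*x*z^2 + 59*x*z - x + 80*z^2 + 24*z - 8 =x^3 + 9*x^2 - 34*x + z^2*(10*x + 80) + z*(7*x^2 + 40*x - 128) - 336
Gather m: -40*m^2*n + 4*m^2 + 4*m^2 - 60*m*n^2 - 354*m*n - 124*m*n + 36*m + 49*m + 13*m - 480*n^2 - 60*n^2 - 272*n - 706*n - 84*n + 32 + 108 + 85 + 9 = m^2*(8 - 40*n) + m*(-60*n^2 - 478*n + 98) - 540*n^2 - 1062*n + 234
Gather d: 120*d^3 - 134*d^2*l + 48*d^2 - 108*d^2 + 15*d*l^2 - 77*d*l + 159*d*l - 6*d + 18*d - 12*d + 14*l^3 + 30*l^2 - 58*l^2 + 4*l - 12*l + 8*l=120*d^3 + d^2*(-134*l - 60) + d*(15*l^2 + 82*l) + 14*l^3 - 28*l^2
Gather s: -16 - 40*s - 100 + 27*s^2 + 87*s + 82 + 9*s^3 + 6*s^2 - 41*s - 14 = 9*s^3 + 33*s^2 + 6*s - 48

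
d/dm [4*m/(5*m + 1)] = 4/(5*m + 1)^2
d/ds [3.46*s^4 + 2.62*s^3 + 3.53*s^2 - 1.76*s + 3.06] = 13.84*s^3 + 7.86*s^2 + 7.06*s - 1.76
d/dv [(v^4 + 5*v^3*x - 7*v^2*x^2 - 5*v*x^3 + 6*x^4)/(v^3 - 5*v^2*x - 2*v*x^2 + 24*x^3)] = (v^6 - 10*v^5*x - 24*v^4*x^2 + 86*v^3*x^3 + 331*v^2*x^4 - 276*v*x^5 - 108*x^6)/(v^6 - 10*v^5*x + 21*v^4*x^2 + 68*v^3*x^3 - 236*v^2*x^4 - 96*v*x^5 + 576*x^6)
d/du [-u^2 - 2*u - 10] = -2*u - 2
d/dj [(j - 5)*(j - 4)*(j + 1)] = 3*j^2 - 16*j + 11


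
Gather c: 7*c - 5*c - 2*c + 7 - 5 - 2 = 0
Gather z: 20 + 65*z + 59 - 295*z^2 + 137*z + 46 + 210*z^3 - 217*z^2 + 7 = 210*z^3 - 512*z^2 + 202*z + 132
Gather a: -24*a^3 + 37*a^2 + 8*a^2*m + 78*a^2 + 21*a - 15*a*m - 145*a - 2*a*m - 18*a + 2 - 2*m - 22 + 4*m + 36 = -24*a^3 + a^2*(8*m + 115) + a*(-17*m - 142) + 2*m + 16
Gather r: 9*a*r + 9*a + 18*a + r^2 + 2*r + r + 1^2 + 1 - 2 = 27*a + r^2 + r*(9*a + 3)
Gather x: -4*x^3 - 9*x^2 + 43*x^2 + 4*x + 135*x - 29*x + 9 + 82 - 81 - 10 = -4*x^3 + 34*x^2 + 110*x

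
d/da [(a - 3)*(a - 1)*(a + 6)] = 3*a^2 + 4*a - 21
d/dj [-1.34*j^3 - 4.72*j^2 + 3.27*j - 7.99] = -4.02*j^2 - 9.44*j + 3.27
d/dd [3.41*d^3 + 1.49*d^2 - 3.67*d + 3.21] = 10.23*d^2 + 2.98*d - 3.67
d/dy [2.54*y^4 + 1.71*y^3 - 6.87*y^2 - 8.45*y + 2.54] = 10.16*y^3 + 5.13*y^2 - 13.74*y - 8.45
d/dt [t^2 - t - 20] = 2*t - 1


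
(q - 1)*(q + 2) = q^2 + q - 2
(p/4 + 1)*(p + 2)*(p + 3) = p^3/4 + 9*p^2/4 + 13*p/2 + 6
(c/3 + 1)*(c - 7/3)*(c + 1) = c^3/3 + 5*c^2/9 - 19*c/9 - 7/3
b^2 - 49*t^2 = (b - 7*t)*(b + 7*t)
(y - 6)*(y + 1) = y^2 - 5*y - 6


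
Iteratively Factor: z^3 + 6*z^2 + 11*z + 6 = (z + 3)*(z^2 + 3*z + 2) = (z + 2)*(z + 3)*(z + 1)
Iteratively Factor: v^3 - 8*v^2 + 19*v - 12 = (v - 4)*(v^2 - 4*v + 3) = (v - 4)*(v - 1)*(v - 3)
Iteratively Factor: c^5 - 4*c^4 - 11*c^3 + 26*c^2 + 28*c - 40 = (c + 2)*(c^4 - 6*c^3 + c^2 + 24*c - 20) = (c + 2)^2*(c^3 - 8*c^2 + 17*c - 10) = (c - 5)*(c + 2)^2*(c^2 - 3*c + 2) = (c - 5)*(c - 1)*(c + 2)^2*(c - 2)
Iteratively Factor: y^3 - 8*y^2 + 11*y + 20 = (y - 5)*(y^2 - 3*y - 4) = (y - 5)*(y - 4)*(y + 1)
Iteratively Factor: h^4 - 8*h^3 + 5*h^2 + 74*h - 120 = (h - 2)*(h^3 - 6*h^2 - 7*h + 60) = (h - 5)*(h - 2)*(h^2 - h - 12) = (h - 5)*(h - 2)*(h + 3)*(h - 4)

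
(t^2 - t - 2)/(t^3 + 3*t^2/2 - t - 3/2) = 2*(t - 2)/(2*t^2 + t - 3)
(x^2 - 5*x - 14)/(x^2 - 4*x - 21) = (x + 2)/(x + 3)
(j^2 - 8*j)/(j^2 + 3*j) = (j - 8)/(j + 3)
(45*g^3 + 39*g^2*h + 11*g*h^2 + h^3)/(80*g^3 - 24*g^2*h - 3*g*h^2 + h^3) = (9*g^2 + 6*g*h + h^2)/(16*g^2 - 8*g*h + h^2)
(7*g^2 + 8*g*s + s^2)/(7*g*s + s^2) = (g + s)/s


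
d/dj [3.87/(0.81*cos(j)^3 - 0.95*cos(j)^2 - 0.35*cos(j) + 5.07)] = (9.4041*cos(j)^2 - 7.353*cos(j) - 1.3545)*sin(j)/(0.81*cos(j)^3 - 0.95*cos(j)^2 - 0.35*cos(j) + 5.07)^2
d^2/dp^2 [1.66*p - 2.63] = 0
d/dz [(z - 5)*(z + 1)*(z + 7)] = 3*z^2 + 6*z - 33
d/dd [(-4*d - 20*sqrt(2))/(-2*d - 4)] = 2*(2 - 5*sqrt(2))/(d + 2)^2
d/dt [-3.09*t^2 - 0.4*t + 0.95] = -6.18*t - 0.4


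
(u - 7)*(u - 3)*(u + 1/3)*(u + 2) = u^4 - 23*u^3/3 - 5*u^2/3 + 127*u/3 + 14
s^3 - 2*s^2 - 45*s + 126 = (s - 6)*(s - 3)*(s + 7)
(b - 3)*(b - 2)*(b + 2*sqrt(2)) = b^3 - 5*b^2 + 2*sqrt(2)*b^2 - 10*sqrt(2)*b + 6*b + 12*sqrt(2)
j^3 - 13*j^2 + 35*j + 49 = (j - 7)^2*(j + 1)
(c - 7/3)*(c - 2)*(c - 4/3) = c^3 - 17*c^2/3 + 94*c/9 - 56/9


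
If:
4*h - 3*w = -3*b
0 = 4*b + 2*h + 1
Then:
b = -3*w/5 - 2/5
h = 6*w/5 + 3/10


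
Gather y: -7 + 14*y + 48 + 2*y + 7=16*y + 48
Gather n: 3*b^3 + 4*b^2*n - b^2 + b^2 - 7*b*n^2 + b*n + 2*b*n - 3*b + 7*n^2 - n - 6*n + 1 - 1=3*b^3 - 3*b + n^2*(7 - 7*b) + n*(4*b^2 + 3*b - 7)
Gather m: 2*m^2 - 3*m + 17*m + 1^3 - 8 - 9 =2*m^2 + 14*m - 16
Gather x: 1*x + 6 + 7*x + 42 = 8*x + 48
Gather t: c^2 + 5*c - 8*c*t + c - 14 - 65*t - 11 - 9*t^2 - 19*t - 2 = c^2 + 6*c - 9*t^2 + t*(-8*c - 84) - 27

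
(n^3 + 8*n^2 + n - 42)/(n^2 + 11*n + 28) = (n^2 + n - 6)/(n + 4)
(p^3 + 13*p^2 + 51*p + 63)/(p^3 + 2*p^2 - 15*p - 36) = (p + 7)/(p - 4)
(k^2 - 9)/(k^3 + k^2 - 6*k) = (k - 3)/(k*(k - 2))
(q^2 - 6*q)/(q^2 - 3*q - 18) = q/(q + 3)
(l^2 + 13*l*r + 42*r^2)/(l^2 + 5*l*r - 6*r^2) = (-l - 7*r)/(-l + r)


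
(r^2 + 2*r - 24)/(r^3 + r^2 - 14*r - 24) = (r + 6)/(r^2 + 5*r + 6)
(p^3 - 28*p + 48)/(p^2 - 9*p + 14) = (p^2 + 2*p - 24)/(p - 7)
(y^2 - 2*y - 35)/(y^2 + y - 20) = (y - 7)/(y - 4)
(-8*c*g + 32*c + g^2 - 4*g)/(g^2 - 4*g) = (-8*c + g)/g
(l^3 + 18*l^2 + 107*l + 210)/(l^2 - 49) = (l^2 + 11*l + 30)/(l - 7)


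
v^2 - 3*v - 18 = (v - 6)*(v + 3)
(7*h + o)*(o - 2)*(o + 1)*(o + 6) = 7*h*o^3 + 35*h*o^2 - 56*h*o - 84*h + o^4 + 5*o^3 - 8*o^2 - 12*o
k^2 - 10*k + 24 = (k - 6)*(k - 4)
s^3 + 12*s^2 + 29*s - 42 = (s - 1)*(s + 6)*(s + 7)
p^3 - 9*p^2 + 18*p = p*(p - 6)*(p - 3)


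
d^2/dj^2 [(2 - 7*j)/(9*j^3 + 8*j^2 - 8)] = 2*(-j^2*(7*j - 2)*(27*j + 16)^2 + (189*j^2 + 112*j + (7*j - 2)*(27*j + 8))*(9*j^3 + 8*j^2 - 8))/(9*j^3 + 8*j^2 - 8)^3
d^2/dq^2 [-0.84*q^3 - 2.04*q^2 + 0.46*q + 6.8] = -5.04*q - 4.08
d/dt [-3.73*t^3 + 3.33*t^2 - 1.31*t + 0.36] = -11.19*t^2 + 6.66*t - 1.31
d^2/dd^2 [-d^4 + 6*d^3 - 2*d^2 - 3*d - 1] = -12*d^2 + 36*d - 4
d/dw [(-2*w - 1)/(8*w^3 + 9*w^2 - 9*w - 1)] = (32*w^3 + 42*w^2 + 18*w - 7)/(64*w^6 + 144*w^5 - 63*w^4 - 178*w^3 + 63*w^2 + 18*w + 1)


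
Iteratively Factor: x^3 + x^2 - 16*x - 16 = (x + 1)*(x^2 - 16) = (x - 4)*(x + 1)*(x + 4)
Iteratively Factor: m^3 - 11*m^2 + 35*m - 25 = (m - 5)*(m^2 - 6*m + 5) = (m - 5)^2*(m - 1)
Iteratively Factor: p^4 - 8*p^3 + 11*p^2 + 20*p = (p - 5)*(p^3 - 3*p^2 - 4*p) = (p - 5)*(p + 1)*(p^2 - 4*p) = (p - 5)*(p - 4)*(p + 1)*(p)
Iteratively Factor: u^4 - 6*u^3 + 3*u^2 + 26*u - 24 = (u - 3)*(u^3 - 3*u^2 - 6*u + 8) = (u - 3)*(u + 2)*(u^2 - 5*u + 4) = (u - 4)*(u - 3)*(u + 2)*(u - 1)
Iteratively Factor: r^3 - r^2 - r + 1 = (r + 1)*(r^2 - 2*r + 1) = (r - 1)*(r + 1)*(r - 1)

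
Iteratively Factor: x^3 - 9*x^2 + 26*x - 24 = (x - 2)*(x^2 - 7*x + 12) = (x - 4)*(x - 2)*(x - 3)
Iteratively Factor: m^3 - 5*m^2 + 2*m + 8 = (m + 1)*(m^2 - 6*m + 8) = (m - 4)*(m + 1)*(m - 2)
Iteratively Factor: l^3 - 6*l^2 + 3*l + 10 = (l - 5)*(l^2 - l - 2) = (l - 5)*(l - 2)*(l + 1)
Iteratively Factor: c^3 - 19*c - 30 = (c + 2)*(c^2 - 2*c - 15) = (c + 2)*(c + 3)*(c - 5)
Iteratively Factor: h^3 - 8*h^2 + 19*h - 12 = (h - 3)*(h^2 - 5*h + 4) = (h - 3)*(h - 1)*(h - 4)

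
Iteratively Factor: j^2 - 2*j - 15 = (j - 5)*(j + 3)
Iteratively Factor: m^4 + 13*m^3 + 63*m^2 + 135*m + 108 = (m + 3)*(m^3 + 10*m^2 + 33*m + 36) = (m + 3)*(m + 4)*(m^2 + 6*m + 9) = (m + 3)^2*(m + 4)*(m + 3)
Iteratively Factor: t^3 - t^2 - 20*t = (t - 5)*(t^2 + 4*t) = t*(t - 5)*(t + 4)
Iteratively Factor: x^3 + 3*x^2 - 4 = (x + 2)*(x^2 + x - 2) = (x + 2)^2*(x - 1)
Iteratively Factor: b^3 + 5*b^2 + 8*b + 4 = (b + 1)*(b^2 + 4*b + 4) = (b + 1)*(b + 2)*(b + 2)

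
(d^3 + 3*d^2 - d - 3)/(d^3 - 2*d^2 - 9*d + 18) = (d^2 - 1)/(d^2 - 5*d + 6)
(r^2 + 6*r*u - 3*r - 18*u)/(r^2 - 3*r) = (r + 6*u)/r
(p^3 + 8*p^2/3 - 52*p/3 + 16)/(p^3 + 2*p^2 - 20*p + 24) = (p - 4/3)/(p - 2)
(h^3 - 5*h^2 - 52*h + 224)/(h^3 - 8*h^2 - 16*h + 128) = (h + 7)/(h + 4)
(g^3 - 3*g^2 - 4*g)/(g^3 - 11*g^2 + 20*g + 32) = g/(g - 8)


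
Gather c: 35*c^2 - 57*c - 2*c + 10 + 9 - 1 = 35*c^2 - 59*c + 18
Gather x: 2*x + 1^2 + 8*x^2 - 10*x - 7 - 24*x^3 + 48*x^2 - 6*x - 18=-24*x^3 + 56*x^2 - 14*x - 24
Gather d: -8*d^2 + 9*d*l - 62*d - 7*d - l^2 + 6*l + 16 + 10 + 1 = -8*d^2 + d*(9*l - 69) - l^2 + 6*l + 27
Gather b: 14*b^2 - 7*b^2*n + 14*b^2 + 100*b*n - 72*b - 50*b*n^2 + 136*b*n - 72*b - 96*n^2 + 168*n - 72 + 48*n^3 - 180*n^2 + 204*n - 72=b^2*(28 - 7*n) + b*(-50*n^2 + 236*n - 144) + 48*n^3 - 276*n^2 + 372*n - 144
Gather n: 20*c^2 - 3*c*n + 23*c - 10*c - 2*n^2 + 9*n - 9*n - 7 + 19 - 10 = 20*c^2 - 3*c*n + 13*c - 2*n^2 + 2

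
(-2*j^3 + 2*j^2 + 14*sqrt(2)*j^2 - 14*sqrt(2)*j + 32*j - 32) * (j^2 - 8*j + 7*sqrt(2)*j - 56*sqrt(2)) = -2*j^5 + 18*j^4 + 212*j^3 - 2052*j^2 + 224*sqrt(2)*j^2 - 2016*sqrt(2)*j + 1824*j + 1792*sqrt(2)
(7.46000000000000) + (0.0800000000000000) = 7.54000000000000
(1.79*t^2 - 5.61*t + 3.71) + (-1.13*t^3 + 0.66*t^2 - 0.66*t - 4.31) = -1.13*t^3 + 2.45*t^2 - 6.27*t - 0.6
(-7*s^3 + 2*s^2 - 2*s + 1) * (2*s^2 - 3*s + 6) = -14*s^5 + 25*s^4 - 52*s^3 + 20*s^2 - 15*s + 6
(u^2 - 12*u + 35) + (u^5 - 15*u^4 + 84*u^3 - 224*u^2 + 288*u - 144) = u^5 - 15*u^4 + 84*u^3 - 223*u^2 + 276*u - 109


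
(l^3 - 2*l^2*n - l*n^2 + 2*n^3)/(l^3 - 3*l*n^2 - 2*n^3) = (l - n)/(l + n)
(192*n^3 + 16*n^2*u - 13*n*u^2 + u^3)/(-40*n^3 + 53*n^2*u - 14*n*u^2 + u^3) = (-24*n^2 - 5*n*u + u^2)/(5*n^2 - 6*n*u + u^2)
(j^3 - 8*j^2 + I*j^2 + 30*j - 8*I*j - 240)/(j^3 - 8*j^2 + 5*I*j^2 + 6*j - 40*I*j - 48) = (j - 5*I)/(j - I)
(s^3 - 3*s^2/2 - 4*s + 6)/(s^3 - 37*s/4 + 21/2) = 2*(s + 2)/(2*s + 7)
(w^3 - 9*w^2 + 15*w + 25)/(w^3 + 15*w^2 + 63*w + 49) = (w^2 - 10*w + 25)/(w^2 + 14*w + 49)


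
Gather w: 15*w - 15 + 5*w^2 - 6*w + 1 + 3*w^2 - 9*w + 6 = 8*w^2 - 8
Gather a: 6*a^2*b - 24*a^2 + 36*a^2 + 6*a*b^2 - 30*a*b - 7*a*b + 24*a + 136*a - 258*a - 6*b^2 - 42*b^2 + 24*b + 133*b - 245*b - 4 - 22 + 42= a^2*(6*b + 12) + a*(6*b^2 - 37*b - 98) - 48*b^2 - 88*b + 16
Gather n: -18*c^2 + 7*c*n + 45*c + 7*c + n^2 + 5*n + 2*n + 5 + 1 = -18*c^2 + 52*c + n^2 + n*(7*c + 7) + 6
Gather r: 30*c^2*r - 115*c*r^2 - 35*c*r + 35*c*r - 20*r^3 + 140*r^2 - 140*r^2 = 30*c^2*r - 115*c*r^2 - 20*r^3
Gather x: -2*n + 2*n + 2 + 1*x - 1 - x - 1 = 0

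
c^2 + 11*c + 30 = (c + 5)*(c + 6)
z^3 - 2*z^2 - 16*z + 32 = (z - 4)*(z - 2)*(z + 4)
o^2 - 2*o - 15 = (o - 5)*(o + 3)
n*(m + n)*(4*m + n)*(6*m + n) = 24*m^3*n + 34*m^2*n^2 + 11*m*n^3 + n^4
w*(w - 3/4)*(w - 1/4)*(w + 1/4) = w^4 - 3*w^3/4 - w^2/16 + 3*w/64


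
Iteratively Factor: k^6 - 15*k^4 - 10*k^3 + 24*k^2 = (k - 4)*(k^5 + 4*k^4 + k^3 - 6*k^2) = (k - 4)*(k - 1)*(k^4 + 5*k^3 + 6*k^2) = (k - 4)*(k - 1)*(k + 3)*(k^3 + 2*k^2) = (k - 4)*(k - 1)*(k + 2)*(k + 3)*(k^2) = k*(k - 4)*(k - 1)*(k + 2)*(k + 3)*(k)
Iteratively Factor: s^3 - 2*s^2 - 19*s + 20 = (s - 1)*(s^2 - s - 20) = (s - 5)*(s - 1)*(s + 4)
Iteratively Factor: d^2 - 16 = (d + 4)*(d - 4)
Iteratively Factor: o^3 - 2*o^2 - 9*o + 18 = (o - 3)*(o^2 + o - 6) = (o - 3)*(o + 3)*(o - 2)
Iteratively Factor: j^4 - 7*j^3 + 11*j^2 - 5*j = (j - 1)*(j^3 - 6*j^2 + 5*j) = (j - 5)*(j - 1)*(j^2 - j) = (j - 5)*(j - 1)^2*(j)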